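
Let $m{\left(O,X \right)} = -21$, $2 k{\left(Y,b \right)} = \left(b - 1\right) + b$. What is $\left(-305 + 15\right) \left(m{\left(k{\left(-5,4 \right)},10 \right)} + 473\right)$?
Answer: $-131080$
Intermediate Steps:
$k{\left(Y,b \right)} = - \frac{1}{2} + b$ ($k{\left(Y,b \right)} = \frac{\left(b - 1\right) + b}{2} = \frac{\left(-1 + b\right) + b}{2} = \frac{-1 + 2 b}{2} = - \frac{1}{2} + b$)
$\left(-305 + 15\right) \left(m{\left(k{\left(-5,4 \right)},10 \right)} + 473\right) = \left(-305 + 15\right) \left(-21 + 473\right) = \left(-290\right) 452 = -131080$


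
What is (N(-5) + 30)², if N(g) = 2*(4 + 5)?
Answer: 2304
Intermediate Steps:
N(g) = 18 (N(g) = 2*9 = 18)
(N(-5) + 30)² = (18 + 30)² = 48² = 2304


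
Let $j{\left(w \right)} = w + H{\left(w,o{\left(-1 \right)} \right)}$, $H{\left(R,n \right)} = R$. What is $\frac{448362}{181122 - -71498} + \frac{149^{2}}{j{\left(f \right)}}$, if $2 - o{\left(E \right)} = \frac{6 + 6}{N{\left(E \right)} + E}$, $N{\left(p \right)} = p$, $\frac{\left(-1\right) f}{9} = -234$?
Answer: $\frac{1874229341}{266008860} \approx 7.0457$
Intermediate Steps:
$f = 2106$ ($f = \left(-9\right) \left(-234\right) = 2106$)
$o{\left(E \right)} = 2 - \frac{6}{E}$ ($o{\left(E \right)} = 2 - \frac{6 + 6}{E + E} = 2 - \frac{12}{2 E} = 2 - 12 \frac{1}{2 E} = 2 - \frac{6}{E}$)
$j{\left(w \right)} = 2 w$ ($j{\left(w \right)} = w + w = 2 w$)
$\frac{448362}{181122 - -71498} + \frac{149^{2}}{j{\left(f \right)}} = \frac{448362}{181122 - -71498} + \frac{149^{2}}{2 \cdot 2106} = \frac{448362}{181122 + 71498} + \frac{22201}{4212} = \frac{448362}{252620} + 22201 \cdot \frac{1}{4212} = 448362 \cdot \frac{1}{252620} + \frac{22201}{4212} = \frac{224181}{126310} + \frac{22201}{4212} = \frac{1874229341}{266008860}$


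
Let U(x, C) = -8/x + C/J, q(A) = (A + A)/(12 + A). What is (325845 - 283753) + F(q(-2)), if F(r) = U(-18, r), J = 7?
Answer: 13259102/315 ≈ 42092.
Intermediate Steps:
q(A) = 2*A/(12 + A) (q(A) = (2*A)/(12 + A) = 2*A/(12 + A))
U(x, C) = -8/x + C/7
F(r) = 4/9 + r/7 (F(r) = -8/(-18) + r/7 = -8*(-1/18) + r/7 = 4/9 + r/7)
(325845 - 283753) + F(q(-2)) = (325845 - 283753) + (4/9 + (2*(-2)/(12 - 2))/7) = 42092 + (4/9 + (2*(-2)/10)/7) = 42092 + (4/9 + (2*(-2)*(1/10))/7) = 42092 + (4/9 + (1/7)*(-2/5)) = 42092 + (4/9 - 2/35) = 42092 + 122/315 = 13259102/315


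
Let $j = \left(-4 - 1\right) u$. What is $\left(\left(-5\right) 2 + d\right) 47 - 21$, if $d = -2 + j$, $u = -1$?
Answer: $-350$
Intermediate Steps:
$j = 5$ ($j = \left(-4 - 1\right) \left(-1\right) = \left(-5\right) \left(-1\right) = 5$)
$d = 3$ ($d = -2 + 5 = 3$)
$\left(\left(-5\right) 2 + d\right) 47 - 21 = \left(\left(-5\right) 2 + 3\right) 47 - 21 = \left(-10 + 3\right) 47 - 21 = \left(-7\right) 47 - 21 = -329 - 21 = -350$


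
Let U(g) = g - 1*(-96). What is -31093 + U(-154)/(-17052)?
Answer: -9141341/294 ≈ -31093.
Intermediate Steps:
U(g) = 96 + g (U(g) = g + 96 = 96 + g)
-31093 + U(-154)/(-17052) = -31093 + (96 - 154)/(-17052) = -31093 - 58*(-1/17052) = -31093 + 1/294 = -9141341/294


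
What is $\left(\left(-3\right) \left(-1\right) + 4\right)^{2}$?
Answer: $49$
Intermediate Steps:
$\left(\left(-3\right) \left(-1\right) + 4\right)^{2} = \left(3 + 4\right)^{2} = 7^{2} = 49$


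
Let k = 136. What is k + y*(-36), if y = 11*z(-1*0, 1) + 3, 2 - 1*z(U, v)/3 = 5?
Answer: 3592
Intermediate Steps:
z(U, v) = -9 (z(U, v) = 6 - 3*5 = 6 - 15 = -9)
y = -96 (y = 11*(-9) + 3 = -99 + 3 = -96)
k + y*(-36) = 136 - 96*(-36) = 136 + 3456 = 3592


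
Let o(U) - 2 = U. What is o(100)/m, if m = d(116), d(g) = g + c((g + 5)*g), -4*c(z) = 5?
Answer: 8/9 ≈ 0.88889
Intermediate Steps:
o(U) = 2 + U
c(z) = -5/4 (c(z) = -¼*5 = -5/4)
d(g) = -5/4 + g (d(g) = g - 5/4 = -5/4 + g)
m = 459/4 (m = -5/4 + 116 = 459/4 ≈ 114.75)
o(100)/m = (2 + 100)/(459/4) = 102*(4/459) = 8/9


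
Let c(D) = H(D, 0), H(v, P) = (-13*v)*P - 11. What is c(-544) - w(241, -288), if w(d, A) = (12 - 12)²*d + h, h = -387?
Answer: 376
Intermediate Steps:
H(v, P) = -11 - 13*P*v (H(v, P) = -13*P*v - 11 = -11 - 13*P*v)
c(D) = -11 (c(D) = -11 - 13*0*D = -11 + 0 = -11)
w(d, A) = -387 (w(d, A) = (12 - 12)²*d - 387 = 0²*d - 387 = 0*d - 387 = 0 - 387 = -387)
c(-544) - w(241, -288) = -11 - 1*(-387) = -11 + 387 = 376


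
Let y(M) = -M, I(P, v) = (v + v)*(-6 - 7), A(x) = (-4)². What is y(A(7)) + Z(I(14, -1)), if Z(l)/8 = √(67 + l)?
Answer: -16 + 8*√93 ≈ 61.149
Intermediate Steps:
A(x) = 16
I(P, v) = -26*v (I(P, v) = (2*v)*(-13) = -26*v)
Z(l) = 8*√(67 + l)
y(A(7)) + Z(I(14, -1)) = -1*16 + 8*√(67 - 26*(-1)) = -16 + 8*√(67 + 26) = -16 + 8*√93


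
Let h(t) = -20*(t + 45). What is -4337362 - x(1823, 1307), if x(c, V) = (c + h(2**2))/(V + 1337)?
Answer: -11467985971/2644 ≈ -4.3374e+6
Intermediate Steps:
h(t) = -900 - 20*t (h(t) = -20*(45 + t) = -900 - 20*t)
x(c, V) = (-980 + c)/(1337 + V) (x(c, V) = (c + (-900 - 20*2**2))/(V + 1337) = (c + (-900 - 20*4))/(1337 + V) = (c + (-900 - 80))/(1337 + V) = (c - 980)/(1337 + V) = (-980 + c)/(1337 + V))
-4337362 - x(1823, 1307) = -4337362 - (-980 + 1823)/(1337 + 1307) = -4337362 - 843/2644 = -11467985971/2644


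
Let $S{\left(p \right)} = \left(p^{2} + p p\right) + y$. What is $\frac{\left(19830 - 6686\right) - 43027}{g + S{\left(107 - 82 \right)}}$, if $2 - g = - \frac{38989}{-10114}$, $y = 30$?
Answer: $- \frac{14392222}{615579} \approx -23.38$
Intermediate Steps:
$g = - \frac{18761}{10114}$ ($g = 2 - - \frac{38989}{-10114} = 2 - \left(-38989\right) \left(- \frac{1}{10114}\right) = 2 - \frac{38989}{10114} = - \frac{18761}{10114} \approx -1.855$)
$S{\left(p \right)} = 30 + 2 p^{2}$ ($S{\left(p \right)} = \left(p^{2} + p p\right) + 30 = \left(p^{2} + p^{2}\right) + 30 = 2 p^{2} + 30 = 30 + 2 p^{2}$)
$\frac{\left(19830 - 6686\right) - 43027}{g + S{\left(107 - 82 \right)}} = \frac{\left(19830 - 6686\right) - 43027}{- \frac{18761}{10114} + \left(30 + 2 \left(107 - 82\right)^{2}\right)} = \frac{13144 - 43027}{- \frac{18761}{10114} + \left(30 + 2 \left(107 - 82\right)^{2}\right)} = - \frac{29883}{- \frac{18761}{10114} + \left(30 + 2 \cdot 25^{2}\right)} = - \frac{29883}{- \frac{18761}{10114} + \left(30 + 2 \cdot 625\right)} = - \frac{29883}{- \frac{18761}{10114} + \left(30 + 1250\right)} = - \frac{29883}{- \frac{18761}{10114} + 1280} = - \frac{29883}{\frac{12927159}{10114}} = \left(-29883\right) \frac{10114}{12927159} = - \frac{14392222}{615579}$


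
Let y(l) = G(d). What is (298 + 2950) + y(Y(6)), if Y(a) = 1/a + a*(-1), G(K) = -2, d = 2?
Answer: 3246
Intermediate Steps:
Y(a) = 1/a - a
y(l) = -2
(298 + 2950) + y(Y(6)) = (298 + 2950) - 2 = 3248 - 2 = 3246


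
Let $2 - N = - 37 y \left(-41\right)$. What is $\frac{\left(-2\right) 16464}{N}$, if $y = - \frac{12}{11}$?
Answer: $- \frac{181104}{9113} \approx -19.873$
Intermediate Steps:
$y = - \frac{12}{11}$ ($y = \left(-12\right) \frac{1}{11} = - \frac{12}{11} \approx -1.0909$)
$N = \frac{18226}{11}$ ($N = 2 - \left(-37\right) \left(- \frac{12}{11}\right) \left(-41\right) = 2 - \frac{444}{11} \left(-41\right) = 2 - - \frac{18204}{11} = 2 + \frac{18204}{11} = \frac{18226}{11} \approx 1656.9$)
$\frac{\left(-2\right) 16464}{N} = \frac{\left(-2\right) 16464}{\frac{18226}{11}} = \left(-32928\right) \frac{11}{18226} = - \frac{181104}{9113}$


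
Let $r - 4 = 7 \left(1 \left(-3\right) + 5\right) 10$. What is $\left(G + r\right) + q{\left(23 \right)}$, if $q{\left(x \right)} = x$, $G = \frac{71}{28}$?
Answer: $\frac{4747}{28} \approx 169.54$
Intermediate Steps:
$G = \frac{71}{28}$ ($G = 71 \cdot \frac{1}{28} = \frac{71}{28} \approx 2.5357$)
$r = 144$ ($r = 4 + 7 \left(1 \left(-3\right) + 5\right) 10 = 4 + 7 \left(-3 + 5\right) 10 = 4 + 7 \cdot 2 \cdot 10 = 4 + 14 \cdot 10 = 4 + 140 = 144$)
$\left(G + r\right) + q{\left(23 \right)} = \left(\frac{71}{28} + 144\right) + 23 = \frac{4103}{28} + 23 = \frac{4747}{28}$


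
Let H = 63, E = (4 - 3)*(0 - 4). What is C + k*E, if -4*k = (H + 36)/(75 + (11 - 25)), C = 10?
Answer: 709/61 ≈ 11.623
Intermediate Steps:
E = -4 (E = 1*(-4) = -4)
k = -99/244 (k = -(63 + 36)/(4*(75 + (11 - 25))) = -99/(4*(75 - 14)) = -99/(4*61) = -¼*99/61 = -99/244 ≈ -0.40574)
C + k*E = 10 - 99/244*(-4) = 10 + 99/61 = 709/61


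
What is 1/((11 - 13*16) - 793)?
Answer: -1/990 ≈ -0.0010101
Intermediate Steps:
1/((11 - 13*16) - 793) = 1/((11 - 208) - 793) = 1/(-197 - 793) = 1/(-990) = -1/990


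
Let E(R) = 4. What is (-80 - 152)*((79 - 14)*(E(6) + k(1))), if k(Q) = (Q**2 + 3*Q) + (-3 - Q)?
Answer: -60320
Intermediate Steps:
k(Q) = -3 + Q**2 + 2*Q
(-80 - 152)*((79 - 14)*(E(6) + k(1))) = (-80 - 152)*((79 - 14)*(4 + (-3 + 1**2 + 2*1))) = -15080*(4 + (-3 + 1 + 2)) = -15080*(4 + 0) = -15080*4 = -232*260 = -60320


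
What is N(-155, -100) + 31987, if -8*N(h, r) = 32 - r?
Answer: 63941/2 ≈ 31971.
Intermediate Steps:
N(h, r) = -4 + r/8 (N(h, r) = -(32 - r)/8 = -4 + r/8)
N(-155, -100) + 31987 = (-4 + (⅛)*(-100)) + 31987 = (-4 - 25/2) + 31987 = -33/2 + 31987 = 63941/2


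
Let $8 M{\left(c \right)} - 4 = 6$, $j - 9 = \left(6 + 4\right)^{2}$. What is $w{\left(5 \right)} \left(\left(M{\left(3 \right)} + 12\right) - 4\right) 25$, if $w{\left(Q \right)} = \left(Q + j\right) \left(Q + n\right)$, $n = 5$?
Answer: $263625$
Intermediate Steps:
$j = 109$ ($j = 9 + \left(6 + 4\right)^{2} = 9 + 10^{2} = 9 + 100 = 109$)
$M{\left(c \right)} = \frac{5}{4}$ ($M{\left(c \right)} = \frac{1}{2} + \frac{1}{8} \cdot 6 = \frac{1}{2} + \frac{3}{4} = \frac{5}{4}$)
$w{\left(Q \right)} = \left(5 + Q\right) \left(109 + Q\right)$ ($w{\left(Q \right)} = \left(Q + 109\right) \left(Q + 5\right) = \left(109 + Q\right) \left(5 + Q\right) = \left(5 + Q\right) \left(109 + Q\right)$)
$w{\left(5 \right)} \left(\left(M{\left(3 \right)} + 12\right) - 4\right) 25 = \left(545 + 5^{2} + 114 \cdot 5\right) \left(\left(\frac{5}{4} + 12\right) - 4\right) 25 = \left(545 + 25 + 570\right) \left(\frac{53}{4} - 4\right) 25 = 1140 \cdot \frac{37}{4} \cdot 25 = 10545 \cdot 25 = 263625$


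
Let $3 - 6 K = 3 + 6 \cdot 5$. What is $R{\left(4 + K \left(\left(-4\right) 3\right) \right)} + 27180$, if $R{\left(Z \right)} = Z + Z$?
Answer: $27308$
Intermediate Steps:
$K = -5$ ($K = \frac{1}{2} - \frac{3 + 6 \cdot 5}{6} = \frac{1}{2} - \frac{3 + 30}{6} = \frac{1}{2} - \frac{11}{2} = -5$)
$R{\left(Z \right)} = 2 Z$
$R{\left(4 + K \left(\left(-4\right) 3\right) \right)} + 27180 = 2 \left(4 - 5 \left(\left(-4\right) 3\right)\right) + 27180 = 2 \left(4 - -60\right) + 27180 = 2 \left(4 + 60\right) + 27180 = 2 \cdot 64 + 27180 = 128 + 27180 = 27308$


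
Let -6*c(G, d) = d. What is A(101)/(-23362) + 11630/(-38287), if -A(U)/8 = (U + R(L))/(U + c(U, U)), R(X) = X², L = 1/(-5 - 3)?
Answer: -109618308967/361362201176 ≈ -0.30335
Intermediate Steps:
c(G, d) = -d/6
L = -⅛ (L = 1/(-8) = -⅛ ≈ -0.12500)
A(U) = -48*(1/64 + U)/(5*U) (A(U) = -8*(U + (-⅛)²)/(U - U/6) = -8*(U + 1/64)/(5*U/6) = -8*(1/64 + U)*6/(5*U) = -48*(1/64 + U)/(5*U))
A(101)/(-23362) + 11630/(-38287) = ((3/20)*(-1 - 64*101)/101)/(-23362) + 11630/(-38287) = ((3/20)*(1/101)*(-1 - 6464))*(-1/23362) + 11630*(-1/38287) = ((3/20)*(1/101)*(-6465))*(-1/23362) - 11630/38287 = -3879/404*(-1/23362) - 11630/38287 = 3879/9438248 - 11630/38287 = -109618308967/361362201176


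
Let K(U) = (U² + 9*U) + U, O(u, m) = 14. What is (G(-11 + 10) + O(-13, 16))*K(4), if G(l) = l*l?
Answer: 840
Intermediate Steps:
G(l) = l²
K(U) = U² + 10*U
(G(-11 + 10) + O(-13, 16))*K(4) = ((-11 + 10)² + 14)*(4*(10 + 4)) = ((-1)² + 14)*(4*14) = (1 + 14)*56 = 15*56 = 840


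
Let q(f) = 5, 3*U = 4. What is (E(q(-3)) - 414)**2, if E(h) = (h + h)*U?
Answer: 1444804/9 ≈ 1.6053e+5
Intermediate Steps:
U = 4/3 (U = (1/3)*4 = 4/3 ≈ 1.3333)
E(h) = 8*h/3 (E(h) = (h + h)*(4/3) = (2*h)*(4/3) = 8*h/3)
(E(q(-3)) - 414)**2 = ((8/3)*5 - 414)**2 = (40/3 - 414)**2 = (-1202/3)**2 = 1444804/9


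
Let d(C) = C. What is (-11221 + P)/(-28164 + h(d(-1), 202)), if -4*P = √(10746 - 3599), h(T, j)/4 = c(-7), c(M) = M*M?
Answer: 11221/27968 + √7147/111872 ≈ 0.40196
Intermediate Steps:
c(M) = M²
h(T, j) = 196 (h(T, j) = 4*(-7)² = 4*49 = 196)
P = -√7147/4 (P = -√(10746 - 3599)/4 = -√7147/4 ≈ -21.135)
(-11221 + P)/(-28164 + h(d(-1), 202)) = (-11221 - √7147/4)/(-28164 + 196) = (-11221 - √7147/4)/(-27968) = (-11221 - √7147/4)*(-1/27968) = 11221/27968 + √7147/111872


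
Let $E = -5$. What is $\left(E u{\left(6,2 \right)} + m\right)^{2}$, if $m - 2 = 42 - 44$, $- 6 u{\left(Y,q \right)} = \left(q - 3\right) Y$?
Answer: $25$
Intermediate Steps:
$u{\left(Y,q \right)} = - \frac{Y \left(-3 + q\right)}{6}$ ($u{\left(Y,q \right)} = - \frac{\left(q - 3\right) Y}{6} = - \frac{\left(-3 + q\right) Y}{6} = - \frac{Y \left(-3 + q\right)}{6}$)
$m = 0$ ($m = 2 + \left(42 - 44\right) = 2 - 2 = 0$)
$\left(E u{\left(6,2 \right)} + m\right)^{2} = \left(- 5 \cdot \frac{1}{6} \cdot 6 \left(3 - 2\right) + 0\right)^{2} = \left(- 5 \cdot \frac{1}{6} \cdot 6 \cdot 1 + 0\right)^{2} = \left(\left(-5\right) 1 + 0\right)^{2} = \left(-5 + 0\right)^{2} = \left(-5\right)^{2} = 25$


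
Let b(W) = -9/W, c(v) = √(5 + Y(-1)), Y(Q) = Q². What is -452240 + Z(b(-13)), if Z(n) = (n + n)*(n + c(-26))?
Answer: -76428398/169 + 18*√6/13 ≈ -4.5224e+5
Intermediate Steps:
c(v) = √6 (c(v) = √(5 + (-1)²) = √(5 + 1) = √6)
Z(n) = 2*n*(n + √6) (Z(n) = (n + n)*(n + √6) = (2*n)*(n + √6) = 2*n*(n + √6))
-452240 + Z(b(-13)) = -452240 + 2*(-9/(-13))*(-9/(-13) + √6) = -452240 + 2*(-9*(-1/13))*(-9*(-1/13) + √6) = -452240 + 2*(9/13)*(9/13 + √6) = -452240 + (162/169 + 18*√6/13) = -76428398/169 + 18*√6/13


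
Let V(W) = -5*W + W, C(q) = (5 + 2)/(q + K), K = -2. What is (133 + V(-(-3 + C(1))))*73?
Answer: 6789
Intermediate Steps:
C(q) = 7/(-2 + q) (C(q) = (5 + 2)/(q - 2) = 7/(-2 + q))
V(W) = -4*W
(133 + V(-(-3 + C(1))))*73 = (133 - (-4)*(-3 + 7/(-2 + 1)))*73 = (133 - (-4)*(-3 + 7/(-1)))*73 = (133 - (-4)*(-3 + 7*(-1)))*73 = (133 - (-4)*(-3 - 7))*73 = (133 - (-4)*(-10))*73 = (133 - 4*10)*73 = (133 - 40)*73 = 93*73 = 6789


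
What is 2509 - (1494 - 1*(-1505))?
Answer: -490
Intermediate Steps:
2509 - (1494 - 1*(-1505)) = 2509 - (1494 + 1505) = 2509 - 1*2999 = 2509 - 2999 = -490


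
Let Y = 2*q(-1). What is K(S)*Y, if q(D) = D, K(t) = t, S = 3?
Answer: -6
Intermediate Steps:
Y = -2 (Y = 2*(-1) = -2)
K(S)*Y = 3*(-2) = -6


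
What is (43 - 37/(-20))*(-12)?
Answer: -2691/5 ≈ -538.20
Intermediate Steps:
(43 - 37/(-20))*(-12) = (43 - 37*(-1/20))*(-12) = (43 + 37/20)*(-12) = (897/20)*(-12) = -2691/5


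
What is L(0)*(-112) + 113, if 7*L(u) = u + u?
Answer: 113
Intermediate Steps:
L(u) = 2*u/7 (L(u) = (u + u)/7 = (2*u)/7 = 2*u/7)
L(0)*(-112) + 113 = ((2/7)*0)*(-112) + 113 = 0*(-112) + 113 = 0 + 113 = 113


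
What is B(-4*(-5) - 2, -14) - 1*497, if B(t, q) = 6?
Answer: -491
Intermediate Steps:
B(-4*(-5) - 2, -14) - 1*497 = 6 - 1*497 = 6 - 497 = -491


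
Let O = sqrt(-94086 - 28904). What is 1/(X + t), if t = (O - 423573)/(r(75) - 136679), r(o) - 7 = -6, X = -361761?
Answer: -193084410720258/69849811126853219749 + 136678*I*sqrt(2510)/349249055634266098745 ≈ -2.7643e-6 + 1.9606e-14*I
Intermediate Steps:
r(o) = 1 (r(o) = 7 - 6 = 1)
O = 7*I*sqrt(2510) (O = sqrt(-122990) = 7*I*sqrt(2510) ≈ 350.7*I)
t = 423573/136678 - 7*I*sqrt(2510)/136678 (t = (7*I*sqrt(2510) - 423573)/(1 - 136679) = (-423573 + 7*I*sqrt(2510))/(-136678) = (-423573 + 7*I*sqrt(2510))*(-1/136678) = 423573/136678 - 7*I*sqrt(2510)/136678 ≈ 3.0991 - 0.0025659*I)
1/(X + t) = 1/(-361761 + (423573/136678 - 7*I*sqrt(2510)/136678)) = 1/(-49444346385/136678 - 7*I*sqrt(2510)/136678)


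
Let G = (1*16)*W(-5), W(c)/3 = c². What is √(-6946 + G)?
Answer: 13*I*√34 ≈ 75.802*I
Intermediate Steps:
W(c) = 3*c²
G = 1200 (G = (1*16)*(3*(-5)²) = 16*(3*25) = 16*75 = 1200)
√(-6946 + G) = √(-6946 + 1200) = √(-5746) = 13*I*√34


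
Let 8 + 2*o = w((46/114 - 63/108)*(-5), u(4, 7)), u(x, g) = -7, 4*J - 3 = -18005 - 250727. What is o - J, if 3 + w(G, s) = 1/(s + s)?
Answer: 470237/7 ≈ 67177.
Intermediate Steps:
J = -268729/4 (J = 3/4 + (-18005 - 250727)/4 = 3/4 + (1/4)*(-268732) = 3/4 - 67183 = -268729/4 ≈ -67182.)
w(G, s) = -3 + 1/(2*s) (w(G, s) = -3 + 1/(s + s) = -3 + 1/(2*s))
o = -155/28 (o = -4 + (-3 + (1/2)/(-7))/2 = -4 + (-3 + (1/2)*(-1/7))/2 = -4 + (-3 - 1/14)/2 = -4 + (1/2)*(-43/14) = -4 - 43/28 = -155/28 ≈ -5.5357)
o - J = -155/28 - 1*(-268729/4) = -155/28 + 268729/4 = 470237/7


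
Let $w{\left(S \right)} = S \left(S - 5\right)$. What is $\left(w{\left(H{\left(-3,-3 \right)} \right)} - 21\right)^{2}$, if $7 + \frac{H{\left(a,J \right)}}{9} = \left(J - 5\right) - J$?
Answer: $148425489$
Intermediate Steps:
$H{\left(a,J \right)} = -108$ ($H{\left(a,J \right)} = -63 + 9 \left(\left(J - 5\right) - J\right) = -63 + 9 \left(\left(-5 + J\right) - J\right) = -63 + 9 \left(-5\right) = -63 - 45 = -108$)
$w{\left(S \right)} = S \left(-5 + S\right)$
$\left(w{\left(H{\left(-3,-3 \right)} \right)} - 21\right)^{2} = \left(- 108 \left(-5 - 108\right) - 21\right)^{2} = \left(\left(-108\right) \left(-113\right) - 21\right)^{2} = \left(12204 - 21\right)^{2} = 12183^{2} = 148425489$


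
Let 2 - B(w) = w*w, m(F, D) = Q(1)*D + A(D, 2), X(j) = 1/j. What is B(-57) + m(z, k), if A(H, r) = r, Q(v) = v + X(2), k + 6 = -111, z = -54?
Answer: -6841/2 ≈ -3420.5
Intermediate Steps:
k = -117 (k = -6 - 111 = -117)
Q(v) = ½ + v (Q(v) = v + 1/2 = v + ½ = ½ + v)
m(F, D) = 2 + 3*D/2 (m(F, D) = (½ + 1)*D + 2 = 3*D/2 + 2 = 2 + 3*D/2)
B(w) = 2 - w² (B(w) = 2 - w*w = 2 - w²)
B(-57) + m(z, k) = (2 - 1*(-57)²) + (2 + (3/2)*(-117)) = (2 - 1*3249) + (2 - 351/2) = (2 - 3249) - 347/2 = -3247 - 347/2 = -6841/2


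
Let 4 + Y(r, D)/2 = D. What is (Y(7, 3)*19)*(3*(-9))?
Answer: 1026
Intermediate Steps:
Y(r, D) = -8 + 2*D
(Y(7, 3)*19)*(3*(-9)) = ((-8 + 2*3)*19)*(3*(-9)) = ((-8 + 6)*19)*(-27) = -2*19*(-27) = -38*(-27) = 1026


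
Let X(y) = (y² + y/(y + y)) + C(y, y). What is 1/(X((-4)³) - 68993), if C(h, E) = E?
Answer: -2/129921 ≈ -1.5394e-5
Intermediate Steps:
X(y) = ½ + y + y² (X(y) = (y² + y/(y + y)) + y = (y² + y/((2*y))) + y = (y² + (1/(2*y))*y) + y = (y² + ½) + y = (½ + y²) + y = ½ + y + y²)
1/(X((-4)³) - 68993) = 1/((½ + (-4)³ + ((-4)³)²) - 68993) = 1/((½ - 64 + (-64)²) - 68993) = 1/((½ - 64 + 4096) - 68993) = 1/(8065/2 - 68993) = 1/(-129921/2) = -2/129921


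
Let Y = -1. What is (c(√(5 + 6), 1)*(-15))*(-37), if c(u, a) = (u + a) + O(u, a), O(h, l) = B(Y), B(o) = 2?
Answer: 1665 + 555*√11 ≈ 3505.7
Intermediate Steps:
O(h, l) = 2
c(u, a) = 2 + a + u (c(u, a) = (u + a) + 2 = (a + u) + 2 = 2 + a + u)
(c(√(5 + 6), 1)*(-15))*(-37) = ((2 + 1 + √(5 + 6))*(-15))*(-37) = ((2 + 1 + √11)*(-15))*(-37) = ((3 + √11)*(-15))*(-37) = (-45 - 15*√11)*(-37) = 1665 + 555*√11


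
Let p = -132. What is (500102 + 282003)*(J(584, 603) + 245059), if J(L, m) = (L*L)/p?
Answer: 6258156282715/33 ≈ 1.8964e+11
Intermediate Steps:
J(L, m) = -L²/132 (J(L, m) = (L*L)/(-132) = L²*(-1/132) = -L²/132)
(500102 + 282003)*(J(584, 603) + 245059) = (500102 + 282003)*(-1/132*584² + 245059) = 782105*(-1/132*341056 + 245059) = 782105*(-85264/33 + 245059) = 782105*(8001683/33) = 6258156282715/33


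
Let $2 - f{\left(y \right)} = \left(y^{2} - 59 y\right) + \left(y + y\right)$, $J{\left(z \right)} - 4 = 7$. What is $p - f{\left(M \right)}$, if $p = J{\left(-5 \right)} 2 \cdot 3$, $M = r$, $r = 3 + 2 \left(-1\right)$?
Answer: $8$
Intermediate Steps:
$J{\left(z \right)} = 11$ ($J{\left(z \right)} = 4 + 7 = 11$)
$r = 1$ ($r = 3 - 2 = 1$)
$M = 1$
$f{\left(y \right)} = 2 - y^{2} + 57 y$ ($f{\left(y \right)} = 2 - \left(\left(y^{2} - 59 y\right) + \left(y + y\right)\right) = 2 - \left(\left(y^{2} - 59 y\right) + 2 y\right) = 2 - \left(y^{2} - 57 y\right) = 2 - y^{2} + 57 y$)
$p = 66$ ($p = 11 \cdot 2 \cdot 3 = 11 \cdot 6 = 66$)
$p - f{\left(M \right)} = 66 - \left(2 - 1^{2} + 57 \cdot 1\right) = 66 - \left(2 - 1 + 57\right) = 66 - 58 = 8$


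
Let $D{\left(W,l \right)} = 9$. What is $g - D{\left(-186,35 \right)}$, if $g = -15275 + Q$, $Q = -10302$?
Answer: $-25586$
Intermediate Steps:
$g = -25577$ ($g = -15275 - 10302 = -25577$)
$g - D{\left(-186,35 \right)} = -25577 - 9 = -25586$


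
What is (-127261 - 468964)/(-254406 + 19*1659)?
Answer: 119245/44577 ≈ 2.6750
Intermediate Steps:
(-127261 - 468964)/(-254406 + 19*1659) = -596225/(-254406 + 31521) = -596225/(-222885) = -596225*(-1/222885) = 119245/44577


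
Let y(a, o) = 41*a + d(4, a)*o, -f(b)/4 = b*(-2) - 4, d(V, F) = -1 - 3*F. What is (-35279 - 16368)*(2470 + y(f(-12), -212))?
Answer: 2658684266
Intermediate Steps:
f(b) = 16 + 8*b (f(b) = -4*(b*(-2) - 4) = -4*(-2*b - 4) = -4*(-4 - 2*b) = 16 + 8*b)
y(a, o) = 41*a + o*(-1 - 3*a) (y(a, o) = 41*a + (-1 - 3*a)*o = 41*a + o*(-1 - 3*a))
(-35279 - 16368)*(2470 + y(f(-12), -212)) = (-35279 - 16368)*(2470 + (41*(16 + 8*(-12)) - 1*(-212)*(1 + 3*(16 + 8*(-12))))) = -51647*(2470 + (41*(16 - 96) - 1*(-212)*(1 + 3*(16 - 96)))) = -51647*(2470 + (41*(-80) - 1*(-212)*(1 + 3*(-80)))) = -51647*(2470 + (-3280 - 1*(-212)*(1 - 240))) = -51647*(2470 + (-3280 - 1*(-212)*(-239))) = -51647*(2470 + (-3280 - 50668)) = -51647*(2470 - 53948) = -51647*(-51478) = 2658684266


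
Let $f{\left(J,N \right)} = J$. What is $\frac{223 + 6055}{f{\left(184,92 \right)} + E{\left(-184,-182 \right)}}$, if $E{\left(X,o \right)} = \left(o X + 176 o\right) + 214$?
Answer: $\frac{3139}{927} \approx 3.3862$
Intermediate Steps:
$E{\left(X,o \right)} = 214 + 176 o + X o$ ($E{\left(X,o \right)} = \left(X o + 176 o\right) + 214 = \left(176 o + X o\right) + 214 = 214 + 176 o + X o$)
$\frac{223 + 6055}{f{\left(184,92 \right)} + E{\left(-184,-182 \right)}} = \frac{223 + 6055}{184 + \left(214 + 176 \left(-182\right) - -33488\right)} = \frac{6278}{184 + \left(214 - 32032 + 33488\right)} = \frac{6278}{184 + 1670} = \frac{6278}{1854} = 6278 \cdot \frac{1}{1854} = \frac{3139}{927}$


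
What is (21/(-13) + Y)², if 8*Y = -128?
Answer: 52441/169 ≈ 310.30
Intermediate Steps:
Y = -16 (Y = (⅛)*(-128) = -16)
(21/(-13) + Y)² = (21/(-13) - 16)² = (21*(-1/13) - 16)² = (-21/13 - 16)² = (-229/13)² = 52441/169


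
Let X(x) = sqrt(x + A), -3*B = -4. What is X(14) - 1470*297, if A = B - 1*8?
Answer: -436590 + sqrt(66)/3 ≈ -4.3659e+5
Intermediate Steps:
B = 4/3 (B = -1/3*(-4) = 4/3 ≈ 1.3333)
A = -20/3 (A = 4/3 - 1*8 = 4/3 - 8 = -20/3 ≈ -6.6667)
X(x) = sqrt(-20/3 + x) (X(x) = sqrt(x - 20/3) = sqrt(-20/3 + x))
X(14) - 1470*297 = sqrt(-60 + 9*14)/3 - 1470*297 = sqrt(-60 + 126)/3 - 436590 = sqrt(66)/3 - 436590 = -436590 + sqrt(66)/3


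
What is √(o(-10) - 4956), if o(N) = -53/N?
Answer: I*√495070/10 ≈ 70.361*I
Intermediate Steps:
√(o(-10) - 4956) = √(-53/(-10) - 4956) = √(-53*(-⅒) - 4956) = √(53/10 - 4956) = √(-49507/10) = I*√495070/10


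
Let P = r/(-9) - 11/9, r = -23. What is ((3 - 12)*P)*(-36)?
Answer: 432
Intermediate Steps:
P = 4/3 (P = -23/(-9) - 11/9 = -23*(-⅑) - 11*⅑ = 23/9 - 11/9 = 4/3 ≈ 1.3333)
((3 - 12)*P)*(-36) = ((3 - 12)*(4/3))*(-36) = -9*4/3*(-36) = -12*(-36) = 432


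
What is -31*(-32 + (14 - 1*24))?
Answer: 1302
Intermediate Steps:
-31*(-32 + (14 - 1*24)) = -31*(-32 + (14 - 24)) = -31*(-32 - 10) = -31*(-42) = 1302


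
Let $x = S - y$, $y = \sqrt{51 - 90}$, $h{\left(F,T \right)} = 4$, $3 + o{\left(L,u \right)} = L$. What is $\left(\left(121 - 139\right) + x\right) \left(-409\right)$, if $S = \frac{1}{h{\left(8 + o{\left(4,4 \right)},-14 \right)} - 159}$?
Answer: $\frac{1141519}{155} + 409 i \sqrt{39} \approx 7364.6 + 2554.2 i$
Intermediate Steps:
$o{\left(L,u \right)} = -3 + L$
$S = - \frac{1}{155}$ ($S = \frac{1}{4 - 159} = \frac{1}{-155} = - \frac{1}{155} \approx -0.0064516$)
$y = i \sqrt{39}$ ($y = \sqrt{-39} = i \sqrt{39} \approx 6.245 i$)
$x = - \frac{1}{155} - i \sqrt{39} \approx -0.0064516 - 6.245 i$
$\left(\left(121 - 139\right) + x\right) \left(-409\right) = \left(\left(121 - 139\right) - \left(\frac{1}{155} + i \sqrt{39}\right)\right) \left(-409\right) = \left(-18 - \left(\frac{1}{155} + i \sqrt{39}\right)\right) \left(-409\right) = \left(- \frac{2791}{155} - i \sqrt{39}\right) \left(-409\right) = \frac{1141519}{155} + 409 i \sqrt{39}$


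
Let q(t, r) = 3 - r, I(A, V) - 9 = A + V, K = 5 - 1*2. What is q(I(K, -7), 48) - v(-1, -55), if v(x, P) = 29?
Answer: -74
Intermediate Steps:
K = 3 (K = 5 - 2 = 3)
I(A, V) = 9 + A + V (I(A, V) = 9 + (A + V) = 9 + A + V)
q(I(K, -7), 48) - v(-1, -55) = (3 - 1*48) - 1*29 = (3 - 48) - 29 = -45 - 29 = -74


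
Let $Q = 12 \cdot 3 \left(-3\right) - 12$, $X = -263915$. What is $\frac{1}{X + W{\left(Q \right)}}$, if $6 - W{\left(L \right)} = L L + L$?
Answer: $- \frac{1}{278189} \approx -3.5947 \cdot 10^{-6}$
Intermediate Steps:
$Q = -120$ ($Q = 12 \left(-9\right) - 12 = -108 - 12 = -120$)
$W{\left(L \right)} = 6 - L - L^{2}$ ($W{\left(L \right)} = 6 - \left(L L + L\right) = 6 - \left(L^{2} + L\right) = 6 - \left(L + L^{2}\right) = 6 - L - L^{2}$)
$\frac{1}{X + W{\left(Q \right)}} = \frac{1}{-263915 - 14274} = \frac{1}{-278189} = - \frac{1}{278189}$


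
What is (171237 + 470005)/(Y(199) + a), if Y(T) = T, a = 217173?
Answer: 320621/108686 ≈ 2.9500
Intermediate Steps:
(171237 + 470005)/(Y(199) + a) = (171237 + 470005)/(199 + 217173) = 641242/217372 = 641242*(1/217372) = 320621/108686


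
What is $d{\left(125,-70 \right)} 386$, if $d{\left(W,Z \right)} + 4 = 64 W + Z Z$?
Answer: $4977856$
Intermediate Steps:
$d{\left(W,Z \right)} = -4 + Z^{2} + 64 W$ ($d{\left(W,Z \right)} = -4 + \left(64 W + Z Z\right) = -4 + \left(64 W + Z^{2}\right) = -4 + \left(Z^{2} + 64 W\right) = -4 + Z^{2} + 64 W$)
$d{\left(125,-70 \right)} 386 = \left(-4 + \left(-70\right)^{2} + 64 \cdot 125\right) 386 = \left(-4 + 4900 + 8000\right) 386 = 12896 \cdot 386 = 4977856$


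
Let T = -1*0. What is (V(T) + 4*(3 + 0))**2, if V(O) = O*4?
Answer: 144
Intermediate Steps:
T = 0
V(O) = 4*O
(V(T) + 4*(3 + 0))**2 = (4*0 + 4*(3 + 0))**2 = (0 + 4*3)**2 = (0 + 12)**2 = 12**2 = 144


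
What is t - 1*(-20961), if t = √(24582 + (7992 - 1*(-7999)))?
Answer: 20961 + √40573 ≈ 21162.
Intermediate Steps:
t = √40573 (t = √(24582 + (7992 + 7999)) = √(24582 + 15991) = √40573 ≈ 201.43)
t - 1*(-20961) = √40573 - 1*(-20961) = √40573 + 20961 = 20961 + √40573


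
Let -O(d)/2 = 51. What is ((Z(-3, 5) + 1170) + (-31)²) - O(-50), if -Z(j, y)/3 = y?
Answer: 2218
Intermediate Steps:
Z(j, y) = -3*y
O(d) = -102 (O(d) = -2*51 = -102)
((Z(-3, 5) + 1170) + (-31)²) - O(-50) = ((-3*5 + 1170) + (-31)²) - 1*(-102) = ((-15 + 1170) + 961) + 102 = (1155 + 961) + 102 = 2116 + 102 = 2218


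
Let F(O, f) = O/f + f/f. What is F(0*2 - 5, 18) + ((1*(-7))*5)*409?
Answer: -257657/18 ≈ -14314.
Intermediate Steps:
F(O, f) = 1 + O/f (F(O, f) = O/f + 1 = 1 + O/f)
F(0*2 - 5, 18) + ((1*(-7))*5)*409 = ((0*2 - 5) + 18)/18 + ((1*(-7))*5)*409 = ((0 - 5) + 18)/18 - 7*5*409 = (-5 + 18)/18 - 35*409 = (1/18)*13 - 14315 = 13/18 - 14315 = -257657/18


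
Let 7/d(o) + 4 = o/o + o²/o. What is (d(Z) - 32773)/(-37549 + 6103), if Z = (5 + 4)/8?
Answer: 491651/471690 ≈ 1.0423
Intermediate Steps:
Z = 9/8 (Z = (⅛)*9 = 9/8 ≈ 1.1250)
d(o) = 7/(-3 + o) (d(o) = 7/(-4 + (o/o + o²/o)) = 7/(-4 + (1 + o)) = 7/(-3 + o))
(d(Z) - 32773)/(-37549 + 6103) = (7/(-3 + 9/8) - 32773)/(-37549 + 6103) = (7/(-15/8) - 32773)/(-31446) = (7*(-8/15) - 32773)*(-1/31446) = (-56/15 - 32773)*(-1/31446) = -491651/15*(-1/31446) = 491651/471690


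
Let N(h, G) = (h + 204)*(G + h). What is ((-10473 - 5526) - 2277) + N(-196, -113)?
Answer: -20748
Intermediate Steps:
N(h, G) = (204 + h)*(G + h)
((-10473 - 5526) - 2277) + N(-196, -113) = ((-10473 - 5526) - 2277) + ((-196)**2 + 204*(-113) + 204*(-196) - 113*(-196)) = (-15999 - 2277) + (38416 - 23052 - 39984 + 22148) = -18276 - 2472 = -20748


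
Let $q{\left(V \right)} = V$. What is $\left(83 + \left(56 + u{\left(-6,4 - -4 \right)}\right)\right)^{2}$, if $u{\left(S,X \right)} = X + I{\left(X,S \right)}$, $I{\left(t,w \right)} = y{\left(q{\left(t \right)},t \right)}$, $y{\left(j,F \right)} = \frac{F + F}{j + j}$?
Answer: $21904$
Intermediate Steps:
$y{\left(j,F \right)} = \frac{F}{j}$ ($y{\left(j,F \right)} = \frac{2 F}{2 j} = 2 F \frac{1}{2 j} = \frac{F}{j}$)
$I{\left(t,w \right)} = 1$ ($I{\left(t,w \right)} = \frac{t}{t} = 1$)
$u{\left(S,X \right)} = 1 + X$ ($u{\left(S,X \right)} = X + 1 = 1 + X$)
$\left(83 + \left(56 + u{\left(-6,4 - -4 \right)}\right)\right)^{2} = \left(83 + \left(56 + \left(1 + \left(4 - -4\right)\right)\right)\right)^{2} = \left(83 + \left(56 + \left(1 + \left(4 + 4\right)\right)\right)\right)^{2} = \left(83 + \left(56 + \left(1 + 8\right)\right)\right)^{2} = \left(83 + \left(56 + 9\right)\right)^{2} = \left(83 + 65\right)^{2} = 148^{2} = 21904$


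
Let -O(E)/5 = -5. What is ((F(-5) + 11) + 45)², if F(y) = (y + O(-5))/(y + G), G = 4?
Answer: 1296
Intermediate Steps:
O(E) = 25 (O(E) = -5*(-5) = 25)
F(y) = (25 + y)/(4 + y) (F(y) = (y + 25)/(y + 4) = (25 + y)/(4 + y))
((F(-5) + 11) + 45)² = (((25 - 5)/(4 - 5) + 11) + 45)² = ((20/(-1) + 11) + 45)² = ((-1*20 + 11) + 45)² = ((-20 + 11) + 45)² = (-9 + 45)² = 36² = 1296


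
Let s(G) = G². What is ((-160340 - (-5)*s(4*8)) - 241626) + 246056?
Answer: -150790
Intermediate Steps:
((-160340 - (-5)*s(4*8)) - 241626) + 246056 = ((-160340 - (-5)*(4*8)²) - 241626) + 246056 = ((-160340 - (-5)*32²) - 241626) + 246056 = ((-160340 - (-5)*1024) - 241626) + 246056 = ((-160340 - 1*(-5120)) - 241626) + 246056 = ((-160340 + 5120) - 241626) + 246056 = (-155220 - 241626) + 246056 = -396846 + 246056 = -150790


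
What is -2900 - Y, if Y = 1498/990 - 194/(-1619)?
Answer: -2325383161/801405 ≈ -2901.6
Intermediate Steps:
Y = 1308661/801405 (Y = 1498*(1/990) - 194*(-1/1619) = 749/495 + 194/1619 = 1308661/801405 ≈ 1.6330)
-2900 - Y = -2900 - 1*1308661/801405 = -2900 - 1308661/801405 = -2325383161/801405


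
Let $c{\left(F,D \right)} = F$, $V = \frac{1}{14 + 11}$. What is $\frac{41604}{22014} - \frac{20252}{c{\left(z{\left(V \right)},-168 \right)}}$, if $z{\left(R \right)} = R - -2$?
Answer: $- \frac{619087022}{62373} \approx -9925.6$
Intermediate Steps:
$V = \frac{1}{25} \approx 0.04$
$z{\left(R \right)} = 2 + R$ ($z{\left(R \right)} = R + 2 = 2 + R$)
$\frac{41604}{22014} - \frac{20252}{c{\left(z{\left(V \right)},-168 \right)}} = \frac{41604}{22014} - \frac{20252}{2 + \frac{1}{25}} = 41604 \cdot \frac{1}{22014} - \frac{20252}{\frac{51}{25}} = \frac{6934}{3669} - \frac{506300}{51} = - \frac{619087022}{62373}$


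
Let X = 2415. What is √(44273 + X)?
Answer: 4*√2918 ≈ 216.07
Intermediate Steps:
√(44273 + X) = √(44273 + 2415) = √46688 = 4*√2918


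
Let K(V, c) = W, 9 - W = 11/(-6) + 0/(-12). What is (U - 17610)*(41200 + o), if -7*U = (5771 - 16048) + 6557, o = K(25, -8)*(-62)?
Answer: -4845162250/7 ≈ -6.9217e+8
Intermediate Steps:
W = 65/6 (W = 9 - (11/(-6) + 0/(-12)) = 9 - (11*(-⅙) + 0*(-1/12)) = 9 - (-11/6 + 0) = 9 - 1*(-11/6) = 9 + 11/6 = 65/6 ≈ 10.833)
K(V, c) = 65/6
o = -2015/3 (o = (65/6)*(-62) = -2015/3 ≈ -671.67)
U = 3720/7 (U = -((5771 - 16048) + 6557)/7 = -(-10277 + 6557)/7 = -⅐*(-3720) = 3720/7 ≈ 531.43)
(U - 17610)*(41200 + o) = (3720/7 - 17610)*(41200 - 2015/3) = -119550/7*121585/3 = -4845162250/7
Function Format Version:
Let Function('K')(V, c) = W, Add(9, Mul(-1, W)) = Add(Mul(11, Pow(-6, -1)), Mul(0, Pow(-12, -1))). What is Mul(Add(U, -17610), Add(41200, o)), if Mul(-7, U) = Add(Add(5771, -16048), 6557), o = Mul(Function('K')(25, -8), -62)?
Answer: Rational(-4845162250, 7) ≈ -6.9217e+8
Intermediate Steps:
W = Rational(65, 6) (W = Add(9, Mul(-1, Add(Mul(11, Pow(-6, -1)), Mul(0, Pow(-12, -1))))) = Add(9, Mul(-1, Add(Mul(11, Rational(-1, 6)), Mul(0, Rational(-1, 12))))) = Add(9, Mul(-1, Add(Rational(-11, 6), 0))) = Add(9, Mul(-1, Rational(-11, 6))) = Add(9, Rational(11, 6)) = Rational(65, 6) ≈ 10.833)
Function('K')(V, c) = Rational(65, 6)
o = Rational(-2015, 3) (o = Mul(Rational(65, 6), -62) = Rational(-2015, 3) ≈ -671.67)
U = Rational(3720, 7) (U = Mul(Rational(-1, 7), Add(Add(5771, -16048), 6557)) = Mul(Rational(-1, 7), Add(-10277, 6557)) = Mul(Rational(-1, 7), -3720) = Rational(3720, 7) ≈ 531.43)
Mul(Add(U, -17610), Add(41200, o)) = Mul(Add(Rational(3720, 7), -17610), Add(41200, Rational(-2015, 3))) = Mul(Rational(-119550, 7), Rational(121585, 3)) = Rational(-4845162250, 7)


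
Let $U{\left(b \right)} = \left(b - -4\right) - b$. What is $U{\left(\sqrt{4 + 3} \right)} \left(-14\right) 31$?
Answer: $-1736$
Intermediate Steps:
$U{\left(b \right)} = 4$ ($U{\left(b \right)} = \left(b + 4\right) - b = \left(4 + b\right) - b = 4$)
$U{\left(\sqrt{4 + 3} \right)} \left(-14\right) 31 = 4 \left(-14\right) 31 = \left(-56\right) 31 = -1736$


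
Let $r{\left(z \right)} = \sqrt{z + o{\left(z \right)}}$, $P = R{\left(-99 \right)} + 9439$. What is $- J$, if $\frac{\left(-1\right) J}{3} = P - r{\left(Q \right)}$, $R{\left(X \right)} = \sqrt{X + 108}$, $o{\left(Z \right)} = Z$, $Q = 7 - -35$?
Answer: $28326 - 6 \sqrt{21} \approx 28299.0$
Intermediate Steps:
$Q = 42$ ($Q = 7 + 35 = 42$)
$R{\left(X \right)} = \sqrt{108 + X}$
$P = 9442$ ($P = \sqrt{108 - 99} + 9439 = \sqrt{9} + 9439 = 3 + 9439 = 9442$)
$r{\left(z \right)} = \sqrt{2} \sqrt{z}$ ($r{\left(z \right)} = \sqrt{z + z} = \sqrt{2 z} = \sqrt{2} \sqrt{z}$)
$J = -28326 + 6 \sqrt{21}$ ($J = - 3 \left(9442 - \sqrt{2} \sqrt{42}\right) = - 3 \left(9442 - 2 \sqrt{21}\right) = -28326 + 6 \sqrt{21} \approx -28299.0$)
$- J = - (-28326 + 6 \sqrt{21}) = 28326 - 6 \sqrt{21}$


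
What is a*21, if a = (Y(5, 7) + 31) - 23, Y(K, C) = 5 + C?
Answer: 420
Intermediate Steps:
a = 20 (a = ((5 + 7) + 31) - 23 = (12 + 31) - 23 = 43 - 23 = 20)
a*21 = 20*21 = 420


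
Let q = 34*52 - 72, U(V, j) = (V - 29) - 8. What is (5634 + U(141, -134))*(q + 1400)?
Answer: 17764848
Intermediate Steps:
U(V, j) = -37 + V (U(V, j) = (-29 + V) - 8 = -37 + V)
q = 1696 (q = 1768 - 72 = 1696)
(5634 + U(141, -134))*(q + 1400) = (5634 + (-37 + 141))*(1696 + 1400) = (5634 + 104)*3096 = 5738*3096 = 17764848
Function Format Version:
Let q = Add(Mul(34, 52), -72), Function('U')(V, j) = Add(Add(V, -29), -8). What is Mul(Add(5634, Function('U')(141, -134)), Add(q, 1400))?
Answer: 17764848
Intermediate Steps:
Function('U')(V, j) = Add(-37, V) (Function('U')(V, j) = Add(Add(-29, V), -8) = Add(-37, V))
q = 1696 (q = Add(1768, -72) = 1696)
Mul(Add(5634, Function('U')(141, -134)), Add(q, 1400)) = Mul(Add(5634, Add(-37, 141)), Add(1696, 1400)) = Mul(Add(5634, 104), 3096) = Mul(5738, 3096) = 17764848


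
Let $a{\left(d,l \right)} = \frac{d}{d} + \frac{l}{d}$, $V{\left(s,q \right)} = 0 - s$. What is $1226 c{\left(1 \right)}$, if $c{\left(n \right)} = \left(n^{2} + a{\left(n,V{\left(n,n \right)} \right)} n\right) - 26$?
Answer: $-30650$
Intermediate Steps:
$V{\left(s,q \right)} = - s$
$a{\left(d,l \right)} = 1 + \frac{l}{d}$
$c{\left(n \right)} = -26 + n^{2}$ ($c{\left(n \right)} = \left(n^{2} + \frac{n - n}{n} n\right) - 26 = \left(n^{2} + \frac{1}{n} 0 n\right) - 26 = \left(n^{2} + 0 n\right) - 26 = \left(n^{2} + 0\right) - 26 = n^{2} - 26 = -26 + n^{2}$)
$1226 c{\left(1 \right)} = 1226 \left(-26 + 1^{2}\right) = 1226 \left(-26 + 1\right) = 1226 \left(-25\right) = -30650$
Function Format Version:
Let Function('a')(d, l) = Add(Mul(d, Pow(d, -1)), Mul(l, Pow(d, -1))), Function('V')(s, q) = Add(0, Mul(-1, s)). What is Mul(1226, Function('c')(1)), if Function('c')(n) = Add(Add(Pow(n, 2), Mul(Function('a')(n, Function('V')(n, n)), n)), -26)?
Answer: -30650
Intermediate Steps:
Function('V')(s, q) = Mul(-1, s)
Function('a')(d, l) = Add(1, Mul(l, Pow(d, -1)))
Function('c')(n) = Add(-26, Pow(n, 2)) (Function('c')(n) = Add(Add(Pow(n, 2), Mul(Mul(Pow(n, -1), Add(n, Mul(-1, n))), n)), -26) = Add(Add(Pow(n, 2), Mul(Mul(Pow(n, -1), 0), n)), -26) = Add(Add(Pow(n, 2), Mul(0, n)), -26) = Add(Add(Pow(n, 2), 0), -26) = Add(Pow(n, 2), -26) = Add(-26, Pow(n, 2)))
Mul(1226, Function('c')(1)) = Mul(1226, Add(-26, Pow(1, 2))) = Mul(1226, Add(-26, 1)) = Mul(1226, -25) = -30650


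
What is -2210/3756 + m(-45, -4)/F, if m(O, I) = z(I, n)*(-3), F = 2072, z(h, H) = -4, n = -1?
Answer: -141689/243201 ≈ -0.58260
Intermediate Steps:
m(O, I) = 12 (m(O, I) = -4*(-3) = 12)
-2210/3756 + m(-45, -4)/F = -2210/3756 + 12/2072 = -2210*1/3756 + 12*(1/2072) = -1105/1878 + 3/518 = -141689/243201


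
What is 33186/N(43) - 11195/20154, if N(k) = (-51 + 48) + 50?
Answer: 668304479/947238 ≈ 705.53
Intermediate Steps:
N(k) = 47 (N(k) = -3 + 50 = 47)
33186/N(43) - 11195/20154 = 33186/47 - 11195/20154 = 668304479/947238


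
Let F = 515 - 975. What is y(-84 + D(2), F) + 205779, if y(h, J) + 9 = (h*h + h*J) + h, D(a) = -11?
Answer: 258400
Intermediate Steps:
F = -460
y(h, J) = -9 + h + h² + J*h (y(h, J) = -9 + ((h*h + h*J) + h) = -9 + ((h² + J*h) + h) = -9 + (h + h² + J*h) = -9 + h + h² + J*h)
y(-84 + D(2), F) + 205779 = (-9 + (-84 - 11) + (-84 - 11)² - 460*(-84 - 11)) + 205779 = (-9 - 95 + (-95)² - 460*(-95)) + 205779 = (-9 - 95 + 9025 + 43700) + 205779 = 52621 + 205779 = 258400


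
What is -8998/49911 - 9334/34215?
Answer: -257911948/569234955 ≈ -0.45309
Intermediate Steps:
-8998/49911 - 9334/34215 = -257911948/569234955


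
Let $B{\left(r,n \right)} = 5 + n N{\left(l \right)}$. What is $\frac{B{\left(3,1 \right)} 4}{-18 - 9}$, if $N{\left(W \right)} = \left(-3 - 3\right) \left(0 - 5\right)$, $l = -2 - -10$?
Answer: $- \frac{140}{27} \approx -5.1852$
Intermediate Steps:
$l = 8$ ($l = -2 + 10 = 8$)
$N{\left(W \right)} = 30$ ($N{\left(W \right)} = \left(-6\right) \left(-5\right) = 30$)
$B{\left(r,n \right)} = 5 + 30 n$ ($B{\left(r,n \right)} = 5 + n 30 = 5 + 30 n$)
$\frac{B{\left(3,1 \right)} 4}{-18 - 9} = \frac{\left(5 + 30 \cdot 1\right) 4}{-18 - 9} = \frac{\left(5 + 30\right) 4}{-27} = 35 \cdot 4 \left(- \frac{1}{27}\right) = 140 \left(- \frac{1}{27}\right) = - \frac{140}{27}$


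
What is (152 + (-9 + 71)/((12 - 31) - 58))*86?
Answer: 1001212/77 ≈ 13003.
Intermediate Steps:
(152 + (-9 + 71)/((12 - 31) - 58))*86 = (152 + 62/(-19 - 58))*86 = (152 + 62/(-77))*86 = (152 + 62*(-1/77))*86 = (152 - 62/77)*86 = (11642/77)*86 = 1001212/77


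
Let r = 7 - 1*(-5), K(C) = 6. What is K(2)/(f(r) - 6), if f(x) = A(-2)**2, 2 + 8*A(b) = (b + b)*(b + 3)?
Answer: -32/29 ≈ -1.1034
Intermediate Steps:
A(b) = -1/4 + b*(3 + b)/4 (A(b) = -1/4 + ((b + b)*(b + 3))/8 = -1/4 + ((2*b)*(3 + b))/8 = -1/4 + (2*b*(3 + b))/8 = -1/4 + b*(3 + b)/4)
r = 12 (r = 7 + 5 = 12)
f(x) = 9/16 (f(x) = (-1/4 + (1/4)*(-2)**2 + (3/4)*(-2))**2 = (-1/4 + (1/4)*4 - 3/2)**2 = (-1/4 + 1 - 3/2)**2 = (-3/4)**2 = 9/16)
K(2)/(f(r) - 6) = 6/(9/16 - 6) = 6/(-87/16) = 6*(-16/87) = -32/29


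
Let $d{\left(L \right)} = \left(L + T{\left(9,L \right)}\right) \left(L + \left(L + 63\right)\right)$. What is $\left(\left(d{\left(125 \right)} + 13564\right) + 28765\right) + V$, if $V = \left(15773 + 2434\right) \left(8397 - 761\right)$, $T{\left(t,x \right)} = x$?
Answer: $139149231$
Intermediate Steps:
$d{\left(L \right)} = 2 L \left(63 + 2 L\right)$ ($d{\left(L \right)} = \left(L + L\right) \left(L + \left(L + 63\right)\right) = 2 L \left(L + \left(63 + L\right)\right) = 2 L \left(63 + 2 L\right)$)
$V = 139028652$ ($V = 18207 \cdot 7636 = 139028652$)
$\left(\left(d{\left(125 \right)} + 13564\right) + 28765\right) + V = \left(\left(2 \cdot 125 \left(63 + 2 \cdot 125\right) + 13564\right) + 28765\right) + 139028652 = \left(\left(2 \cdot 125 \left(63 + 250\right) + 13564\right) + 28765\right) + 139028652 = \left(\left(2 \cdot 125 \cdot 313 + 13564\right) + 28765\right) + 139028652 = \left(\left(78250 + 13564\right) + 28765\right) + 139028652 = \left(91814 + 28765\right) + 139028652 = 120579 + 139028652 = 139149231$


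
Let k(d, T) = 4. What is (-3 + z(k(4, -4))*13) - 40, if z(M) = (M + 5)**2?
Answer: 1010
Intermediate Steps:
z(M) = (5 + M)**2
(-3 + z(k(4, -4))*13) - 40 = (-3 + (5 + 4)**2*13) - 40 = (-3 + 9**2*13) - 40 = (-3 + 81*13) - 40 = (-3 + 1053) - 40 = 1050 - 40 = 1010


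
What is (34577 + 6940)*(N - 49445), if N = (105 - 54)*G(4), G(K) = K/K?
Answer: -2050690698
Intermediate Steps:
G(K) = 1
N = 51 (N = (105 - 54)*1 = 51*1 = 51)
(34577 + 6940)*(N - 49445) = (34577 + 6940)*(51 - 49445) = 41517*(-49394) = -2050690698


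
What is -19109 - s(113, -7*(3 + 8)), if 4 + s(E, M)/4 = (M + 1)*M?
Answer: -42501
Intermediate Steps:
s(E, M) = -16 + 4*M*(1 + M) (s(E, M) = -16 + 4*((M + 1)*M) = -16 + 4*((1 + M)*M) = -16 + 4*(M*(1 + M)) = -16 + 4*M*(1 + M))
-19109 - s(113, -7*(3 + 8)) = -19109 - (-16 + 4*(-7*(3 + 8)) + 4*(-7*(3 + 8))**2) = -19109 - (-16 + 4*(-7*11) + 4*(-7*11)**2) = -19109 - (-16 + 4*(-77) + 4*(-77)**2) = -19109 - (-16 - 308 + 4*5929) = -19109 - (-16 - 308 + 23716) = -19109 - 1*23392 = -19109 - 23392 = -42501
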